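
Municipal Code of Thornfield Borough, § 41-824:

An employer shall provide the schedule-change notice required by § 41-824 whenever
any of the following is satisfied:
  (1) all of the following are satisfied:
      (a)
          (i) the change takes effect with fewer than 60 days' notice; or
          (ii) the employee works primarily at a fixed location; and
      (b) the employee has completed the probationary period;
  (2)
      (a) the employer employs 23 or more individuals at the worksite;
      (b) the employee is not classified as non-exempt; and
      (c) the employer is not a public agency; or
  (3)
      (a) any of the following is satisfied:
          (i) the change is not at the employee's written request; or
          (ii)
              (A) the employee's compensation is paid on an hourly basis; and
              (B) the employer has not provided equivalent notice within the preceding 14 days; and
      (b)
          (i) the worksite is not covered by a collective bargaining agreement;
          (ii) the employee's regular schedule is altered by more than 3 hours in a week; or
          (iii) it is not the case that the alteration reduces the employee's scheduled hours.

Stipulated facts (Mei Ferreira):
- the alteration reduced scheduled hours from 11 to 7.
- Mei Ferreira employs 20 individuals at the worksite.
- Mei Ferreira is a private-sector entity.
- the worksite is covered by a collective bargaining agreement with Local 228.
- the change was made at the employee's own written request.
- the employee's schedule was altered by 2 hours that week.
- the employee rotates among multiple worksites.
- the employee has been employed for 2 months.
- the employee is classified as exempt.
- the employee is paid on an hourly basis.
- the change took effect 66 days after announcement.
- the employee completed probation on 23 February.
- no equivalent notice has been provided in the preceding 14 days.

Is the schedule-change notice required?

(i) < 60 days' notice — fails.
(ii) fixed location — not satisfied.
(a): F OR F → false.
(b) past probation — met.
(1) = F AND T = false.
(a) ≥ 23 at site — fails.
(b) not (non-exempt) — holds.
(c) not (public agency) — satisfied.
So (2) is not satisfied (F AND T AND T).
(i) not employee-requested — not met.
(A) hourly-paid — met.
(B) no recent notice — satisfied.
(ii): T AND T → true.
(a) = F OR T = true.
(i) no CBA — not satisfied.
(ii) schedule shift > 3h — not satisfied.
(iii) not (hours reduced) — fails.
(b) = F OR F OR F = false.
(3): T AND F → false.
Overall = F OR F OR F = false.

No — not required.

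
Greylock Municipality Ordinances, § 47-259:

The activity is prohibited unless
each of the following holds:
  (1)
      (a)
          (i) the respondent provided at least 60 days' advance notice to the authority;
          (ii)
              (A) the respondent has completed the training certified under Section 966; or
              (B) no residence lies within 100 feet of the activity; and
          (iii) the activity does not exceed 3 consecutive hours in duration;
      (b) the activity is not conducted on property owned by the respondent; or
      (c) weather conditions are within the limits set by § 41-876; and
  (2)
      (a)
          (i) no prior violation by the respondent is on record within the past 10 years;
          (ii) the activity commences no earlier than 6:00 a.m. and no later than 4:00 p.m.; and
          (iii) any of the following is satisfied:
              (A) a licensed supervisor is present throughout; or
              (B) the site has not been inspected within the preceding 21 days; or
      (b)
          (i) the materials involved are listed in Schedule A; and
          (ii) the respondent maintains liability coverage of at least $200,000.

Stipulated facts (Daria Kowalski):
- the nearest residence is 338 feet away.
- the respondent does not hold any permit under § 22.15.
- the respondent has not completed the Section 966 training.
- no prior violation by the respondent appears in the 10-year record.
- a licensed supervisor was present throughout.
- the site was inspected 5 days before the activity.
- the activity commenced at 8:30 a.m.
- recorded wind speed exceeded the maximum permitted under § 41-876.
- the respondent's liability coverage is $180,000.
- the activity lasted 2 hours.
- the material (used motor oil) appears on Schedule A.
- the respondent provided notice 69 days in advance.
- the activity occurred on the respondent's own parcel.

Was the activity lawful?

Yes — lawful.

(i) ≥60 days' notice — met.
(A) training certified — not met.
(B) no residence in 100 ft — met.
(ii): F OR T → true.
(iii) ≤ 3 hrs duration — holds.
(a): T AND T AND T → true.
(b) not (own property) — not met.
(c) weather ok — not satisfied.
(1) = T OR F OR F = true.
(i) no prior violation — satisfied.
(ii) start within hours — met.
(A) supervisor present — met.
(B) not (site inspected) — not met.
(iii) = T OR F = true.
(a) = T AND T AND T = true.
(i) Schedule A material — met.
(ii) coverage ≥ $200,000 — not met.
(b): T AND F → false.
(2) = T OR F = true.
Overall = T AND T = true.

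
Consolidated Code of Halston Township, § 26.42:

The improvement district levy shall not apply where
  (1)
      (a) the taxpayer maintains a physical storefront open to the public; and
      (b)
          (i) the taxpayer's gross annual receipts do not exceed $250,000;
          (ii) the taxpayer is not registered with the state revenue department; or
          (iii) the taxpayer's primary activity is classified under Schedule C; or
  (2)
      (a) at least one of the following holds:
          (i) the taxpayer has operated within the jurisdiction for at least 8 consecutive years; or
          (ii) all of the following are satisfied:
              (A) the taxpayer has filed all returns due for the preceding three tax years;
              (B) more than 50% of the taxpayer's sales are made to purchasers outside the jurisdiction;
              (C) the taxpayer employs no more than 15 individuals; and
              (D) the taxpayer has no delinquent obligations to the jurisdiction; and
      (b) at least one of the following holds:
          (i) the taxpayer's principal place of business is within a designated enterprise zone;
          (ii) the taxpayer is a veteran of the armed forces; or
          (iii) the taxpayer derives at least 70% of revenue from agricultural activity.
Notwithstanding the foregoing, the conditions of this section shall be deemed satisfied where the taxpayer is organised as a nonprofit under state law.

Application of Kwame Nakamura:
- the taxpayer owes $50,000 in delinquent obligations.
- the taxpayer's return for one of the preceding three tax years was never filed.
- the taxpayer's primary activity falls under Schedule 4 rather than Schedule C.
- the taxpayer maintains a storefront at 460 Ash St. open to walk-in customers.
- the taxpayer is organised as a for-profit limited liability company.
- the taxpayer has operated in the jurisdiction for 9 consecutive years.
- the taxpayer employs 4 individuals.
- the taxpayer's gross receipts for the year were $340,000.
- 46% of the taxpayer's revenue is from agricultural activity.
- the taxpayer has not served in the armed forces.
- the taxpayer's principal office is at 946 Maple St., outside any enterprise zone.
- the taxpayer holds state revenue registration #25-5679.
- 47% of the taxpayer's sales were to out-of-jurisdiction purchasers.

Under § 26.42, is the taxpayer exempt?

(a) has storefront — met.
(i) receipts ≤ $250,000 — not met.
(ii) not (state-registered) — not satisfied.
(iii) Schedule C activity — not met.
So (b) is not satisfied (F OR F OR F).
(1) = T AND F = false.
(i) ≥ 8 yrs in jurisdiction — satisfied.
(A) returns current — not satisfied.
(B) >50% out-of-jur. sales — not satisfied.
(C) ≤ 15 employees — satisfied.
(D) no delinquency — not met.
(ii): F AND F AND T AND F → false.
So (a) is satisfied (T OR F).
(i) in enterprise zone — fails.
(ii) veteran — not met.
(iii) ≥70% agricultural — not satisfied.
(b) = F OR F OR F = false.
(2) = T AND F = false.
Overall = F OR F = false.
Exception (nonprofit) — not satisfied.
Result: main false OR exception false → false.

No — not exempt.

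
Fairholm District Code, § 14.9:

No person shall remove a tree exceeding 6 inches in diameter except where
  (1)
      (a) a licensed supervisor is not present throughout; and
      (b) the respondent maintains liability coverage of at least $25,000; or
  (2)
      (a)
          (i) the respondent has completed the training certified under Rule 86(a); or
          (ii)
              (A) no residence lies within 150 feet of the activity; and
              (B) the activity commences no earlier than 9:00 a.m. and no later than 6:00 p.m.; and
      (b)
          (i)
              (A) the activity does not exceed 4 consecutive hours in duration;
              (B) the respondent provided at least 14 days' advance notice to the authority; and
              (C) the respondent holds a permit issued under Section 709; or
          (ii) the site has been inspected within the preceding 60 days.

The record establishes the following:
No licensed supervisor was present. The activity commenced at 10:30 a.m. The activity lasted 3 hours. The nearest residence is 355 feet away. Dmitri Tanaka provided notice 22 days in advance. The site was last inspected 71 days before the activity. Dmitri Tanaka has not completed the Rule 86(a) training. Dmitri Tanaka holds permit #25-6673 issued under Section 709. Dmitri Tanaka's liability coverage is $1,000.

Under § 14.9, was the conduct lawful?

(a) not (supervisor present) — holds.
(b) coverage ≥ $25,000 — not satisfied.
So (1) is not satisfied (T AND F).
(i) training certified — fails.
(A) no residence in 150 ft — met.
(B) start within hours — holds.
(ii) = T AND T = true.
(a): F OR T → true.
(A) ≤ 4 hrs duration — satisfied.
(B) ≥14 days' notice — satisfied.
(C) holds permit — satisfied.
So (i) is satisfied (T AND T AND T).
(ii) site inspected — not met.
So (b) is satisfied (T OR F).
So (2) is satisfied (T AND T).
Overall = F OR T = true.

Yes — lawful.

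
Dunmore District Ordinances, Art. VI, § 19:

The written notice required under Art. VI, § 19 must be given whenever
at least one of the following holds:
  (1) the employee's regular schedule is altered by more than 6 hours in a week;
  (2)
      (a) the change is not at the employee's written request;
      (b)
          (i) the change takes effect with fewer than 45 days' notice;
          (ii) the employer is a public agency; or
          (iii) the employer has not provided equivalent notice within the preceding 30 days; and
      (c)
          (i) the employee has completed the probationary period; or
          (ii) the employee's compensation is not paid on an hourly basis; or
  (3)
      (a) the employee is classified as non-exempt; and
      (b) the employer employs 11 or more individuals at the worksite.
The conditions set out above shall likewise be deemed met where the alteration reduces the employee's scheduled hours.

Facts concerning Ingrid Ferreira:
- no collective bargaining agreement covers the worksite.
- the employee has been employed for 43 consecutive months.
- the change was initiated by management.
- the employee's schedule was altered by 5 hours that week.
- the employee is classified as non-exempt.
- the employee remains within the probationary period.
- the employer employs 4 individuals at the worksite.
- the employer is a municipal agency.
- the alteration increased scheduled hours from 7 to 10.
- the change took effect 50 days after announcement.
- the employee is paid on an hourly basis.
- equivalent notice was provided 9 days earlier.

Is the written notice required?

No — not required.

(1) schedule shift > 6h — fails.
(a) not employee-requested — holds.
(i) < 45 days' notice — fails.
(ii) public agency — satisfied.
(iii) no recent notice — not satisfied.
So (b) is satisfied (F OR T OR F).
(i) past probation — not met.
(ii) not (hourly-paid) — not met.
(c): F OR F → false.
(2) = T AND T AND F = false.
(a) non-exempt — met.
(b) ≥ 11 at site — not met.
(3) = T AND F = false.
So Overall is not satisfied (F OR F OR F).
Exception (hours reduced) — not satisfied.
Result: main false OR exception false → false.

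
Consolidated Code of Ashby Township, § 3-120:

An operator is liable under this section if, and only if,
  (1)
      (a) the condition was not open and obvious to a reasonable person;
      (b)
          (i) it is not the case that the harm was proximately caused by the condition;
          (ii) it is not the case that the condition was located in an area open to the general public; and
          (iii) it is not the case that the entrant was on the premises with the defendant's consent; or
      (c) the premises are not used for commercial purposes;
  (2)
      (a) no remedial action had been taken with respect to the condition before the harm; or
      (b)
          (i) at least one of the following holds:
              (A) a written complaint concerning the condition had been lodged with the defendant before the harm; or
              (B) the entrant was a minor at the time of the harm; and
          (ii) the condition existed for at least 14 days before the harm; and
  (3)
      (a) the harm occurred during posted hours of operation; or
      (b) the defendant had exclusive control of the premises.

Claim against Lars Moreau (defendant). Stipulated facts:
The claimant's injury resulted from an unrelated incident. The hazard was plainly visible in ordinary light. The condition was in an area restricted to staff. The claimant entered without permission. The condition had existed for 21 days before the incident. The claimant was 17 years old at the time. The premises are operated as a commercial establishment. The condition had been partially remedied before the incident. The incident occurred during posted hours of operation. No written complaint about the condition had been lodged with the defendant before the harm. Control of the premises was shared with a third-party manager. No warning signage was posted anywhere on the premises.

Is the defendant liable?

Yes — liable.

(a) not open/obvious — not met.
(i) not (proximate cause) — met.
(ii) not (public area) — holds.
(iii) not (consent to enter) — satisfied.
(b) = T AND T AND T = true.
(c) not (commercial use) — not satisfied.
So (1) is satisfied (F OR T OR F).
(a) no remedial action — not met.
(A) complaint lodged — not met.
(B) entrant a minor — holds.
(i): F OR T → true.
(ii) condition ≥14 days old — met.
(b) = T AND T = true.
(2): F OR T → true.
(a) during posted hours — holds.
(b) exclusive control — fails.
(3) = T OR F = true.
So Overall is satisfied (T AND T AND T).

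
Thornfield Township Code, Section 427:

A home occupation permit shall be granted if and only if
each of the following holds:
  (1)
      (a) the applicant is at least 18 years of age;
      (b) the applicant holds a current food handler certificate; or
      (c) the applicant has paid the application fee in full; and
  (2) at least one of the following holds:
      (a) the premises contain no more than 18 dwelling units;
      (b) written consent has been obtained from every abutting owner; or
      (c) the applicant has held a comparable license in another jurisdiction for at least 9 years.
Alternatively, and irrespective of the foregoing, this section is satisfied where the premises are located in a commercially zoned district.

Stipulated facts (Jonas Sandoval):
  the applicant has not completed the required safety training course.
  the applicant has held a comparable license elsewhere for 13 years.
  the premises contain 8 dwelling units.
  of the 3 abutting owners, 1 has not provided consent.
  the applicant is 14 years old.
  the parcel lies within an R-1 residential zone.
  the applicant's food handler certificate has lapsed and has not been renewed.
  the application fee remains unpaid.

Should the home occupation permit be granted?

No — denied.

(a) age ≥ 18 — not satisfied.
(b) food handler cert. — not met.
(c) fee paid — not met.
(1): F OR F OR F → false.
(a) ≤ 18 units — satisfied.
(b) all abutters consent — not met.
(c) prior license ≥ 9 yr — satisfied.
So (2) is satisfied (T OR F OR T).
Overall: F AND T → false.
Exception (commercially zoned) — not satisfied.
Result: main false OR exception false → false.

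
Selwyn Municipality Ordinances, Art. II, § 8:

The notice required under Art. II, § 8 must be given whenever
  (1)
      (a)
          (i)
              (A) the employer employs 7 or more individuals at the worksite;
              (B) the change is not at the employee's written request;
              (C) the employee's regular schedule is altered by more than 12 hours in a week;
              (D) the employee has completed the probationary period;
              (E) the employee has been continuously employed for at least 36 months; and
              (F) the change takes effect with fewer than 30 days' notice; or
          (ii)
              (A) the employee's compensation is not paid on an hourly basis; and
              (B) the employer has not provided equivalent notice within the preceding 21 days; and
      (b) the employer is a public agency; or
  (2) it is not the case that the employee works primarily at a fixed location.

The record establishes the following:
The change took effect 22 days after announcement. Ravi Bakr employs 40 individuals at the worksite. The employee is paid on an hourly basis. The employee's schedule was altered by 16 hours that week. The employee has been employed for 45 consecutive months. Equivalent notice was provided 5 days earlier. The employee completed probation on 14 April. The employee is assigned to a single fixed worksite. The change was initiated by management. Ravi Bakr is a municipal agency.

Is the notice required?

Yes — required.

(A) ≥ 7 at site — holds.
(B) not employee-requested — holds.
(C) schedule shift > 12h — holds.
(D) past probation — satisfied.
(E) tenure ≥ 36 mo. — met.
(F) < 30 days' notice — satisfied.
(i): T AND T AND T AND T AND T AND T → true.
(A) not (hourly-paid) — not satisfied.
(B) no recent notice — not satisfied.
So (ii) is not satisfied (F AND F).
(a): T OR F → true.
(b) public agency — satisfied.
(1): T AND T → true.
(2) not (fixed location) — not satisfied.
So Overall is satisfied (T OR F).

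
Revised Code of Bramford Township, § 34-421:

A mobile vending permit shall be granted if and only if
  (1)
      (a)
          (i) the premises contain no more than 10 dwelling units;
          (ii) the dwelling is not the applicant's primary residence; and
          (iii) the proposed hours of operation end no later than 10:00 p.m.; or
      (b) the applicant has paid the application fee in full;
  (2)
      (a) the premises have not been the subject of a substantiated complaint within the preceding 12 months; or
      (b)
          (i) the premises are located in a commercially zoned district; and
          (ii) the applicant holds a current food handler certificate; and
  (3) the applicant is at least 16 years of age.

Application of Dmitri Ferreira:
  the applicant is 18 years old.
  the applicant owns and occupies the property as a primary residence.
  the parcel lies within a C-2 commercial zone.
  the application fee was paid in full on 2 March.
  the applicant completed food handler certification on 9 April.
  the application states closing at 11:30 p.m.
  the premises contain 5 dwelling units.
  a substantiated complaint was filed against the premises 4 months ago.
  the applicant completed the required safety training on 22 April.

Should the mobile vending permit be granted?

Yes — granted.

(i) ≤ 10 units — met.
(ii) not (primary residence) — not met.
(iii) closes by 10 p.m. — not satisfied.
So (a) is not satisfied (T AND F AND F).
(b) fee paid — met.
(1): F OR T → true.
(a) no complaint in 12 mo. — not satisfied.
(i) commercially zoned — met.
(ii) food handler cert. — holds.
(b) = T AND T = true.
(2): F OR T → true.
(3) age ≥ 16 — holds.
Overall: T AND T AND T → true.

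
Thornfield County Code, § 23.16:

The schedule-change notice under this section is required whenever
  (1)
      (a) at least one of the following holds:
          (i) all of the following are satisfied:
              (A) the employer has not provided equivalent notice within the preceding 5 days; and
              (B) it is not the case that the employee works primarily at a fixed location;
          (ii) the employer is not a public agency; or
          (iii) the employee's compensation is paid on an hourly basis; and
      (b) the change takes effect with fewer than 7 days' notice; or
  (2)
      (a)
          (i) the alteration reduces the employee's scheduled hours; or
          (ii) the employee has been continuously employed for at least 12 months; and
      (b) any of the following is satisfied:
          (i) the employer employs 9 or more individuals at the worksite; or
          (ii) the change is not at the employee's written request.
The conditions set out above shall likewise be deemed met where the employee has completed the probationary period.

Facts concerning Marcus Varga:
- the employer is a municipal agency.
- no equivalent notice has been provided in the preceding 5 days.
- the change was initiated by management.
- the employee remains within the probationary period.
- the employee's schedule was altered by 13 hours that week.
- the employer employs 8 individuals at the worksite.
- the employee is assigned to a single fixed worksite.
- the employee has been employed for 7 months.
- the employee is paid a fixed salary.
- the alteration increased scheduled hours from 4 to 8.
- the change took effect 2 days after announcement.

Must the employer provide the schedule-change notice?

(A) no recent notice — met.
(B) not (fixed location) — fails.
(i): T AND F → false.
(ii) not (public agency) — fails.
(iii) hourly-paid — not satisfied.
(a) = F OR F OR F = false.
(b) < 7 days' notice — holds.
So (1) is not satisfied (F AND T).
(i) hours reduced — not met.
(ii) tenure ≥ 12 mo. — not satisfied.
(a): F OR F → false.
(i) ≥ 9 at site — not satisfied.
(ii) not employee-requested — holds.
So (b) is satisfied (F OR T).
(2) = F AND T = false.
So Overall is not satisfied (F OR F).
Exception (past probation) — not satisfied.
Result: main false OR exception false → false.

No — not required.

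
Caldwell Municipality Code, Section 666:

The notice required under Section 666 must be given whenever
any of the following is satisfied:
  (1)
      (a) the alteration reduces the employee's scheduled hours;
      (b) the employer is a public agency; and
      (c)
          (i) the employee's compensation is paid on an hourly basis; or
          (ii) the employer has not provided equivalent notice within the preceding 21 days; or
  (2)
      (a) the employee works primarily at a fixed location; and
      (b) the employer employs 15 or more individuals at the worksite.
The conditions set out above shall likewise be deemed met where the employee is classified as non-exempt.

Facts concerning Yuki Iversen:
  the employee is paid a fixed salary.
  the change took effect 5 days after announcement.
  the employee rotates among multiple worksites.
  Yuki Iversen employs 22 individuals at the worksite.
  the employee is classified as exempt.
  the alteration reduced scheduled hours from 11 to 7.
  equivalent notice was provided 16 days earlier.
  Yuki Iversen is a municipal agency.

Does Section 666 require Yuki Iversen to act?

(a) hours reduced — satisfied.
(b) public agency — satisfied.
(i) hourly-paid — fails.
(ii) no recent notice — not satisfied.
(c) = F OR F = false.
(1): T AND T AND F → false.
(a) fixed location — not met.
(b) ≥ 15 at site — holds.
(2) = F AND T = false.
So Overall is not satisfied (F OR F).
Exception (non-exempt) — not satisfied.
Result: main false OR exception false → false.

No — not required.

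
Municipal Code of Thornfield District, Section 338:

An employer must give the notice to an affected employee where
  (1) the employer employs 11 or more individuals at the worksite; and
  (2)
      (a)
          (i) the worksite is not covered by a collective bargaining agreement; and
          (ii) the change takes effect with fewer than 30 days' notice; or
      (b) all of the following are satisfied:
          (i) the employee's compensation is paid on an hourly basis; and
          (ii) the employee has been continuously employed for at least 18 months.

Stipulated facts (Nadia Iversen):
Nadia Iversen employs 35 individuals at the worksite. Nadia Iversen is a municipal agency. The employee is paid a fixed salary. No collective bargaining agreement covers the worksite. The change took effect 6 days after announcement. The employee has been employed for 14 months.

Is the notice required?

(1) ≥ 11 at site — holds.
(i) no CBA — satisfied.
(ii) < 30 days' notice — holds.
(a): T AND T → true.
(i) hourly-paid — fails.
(ii) tenure ≥ 18 mo. — not met.
So (b) is not satisfied (F AND F).
So (2) is satisfied (T OR F).
Overall = T AND T = true.

Yes — required.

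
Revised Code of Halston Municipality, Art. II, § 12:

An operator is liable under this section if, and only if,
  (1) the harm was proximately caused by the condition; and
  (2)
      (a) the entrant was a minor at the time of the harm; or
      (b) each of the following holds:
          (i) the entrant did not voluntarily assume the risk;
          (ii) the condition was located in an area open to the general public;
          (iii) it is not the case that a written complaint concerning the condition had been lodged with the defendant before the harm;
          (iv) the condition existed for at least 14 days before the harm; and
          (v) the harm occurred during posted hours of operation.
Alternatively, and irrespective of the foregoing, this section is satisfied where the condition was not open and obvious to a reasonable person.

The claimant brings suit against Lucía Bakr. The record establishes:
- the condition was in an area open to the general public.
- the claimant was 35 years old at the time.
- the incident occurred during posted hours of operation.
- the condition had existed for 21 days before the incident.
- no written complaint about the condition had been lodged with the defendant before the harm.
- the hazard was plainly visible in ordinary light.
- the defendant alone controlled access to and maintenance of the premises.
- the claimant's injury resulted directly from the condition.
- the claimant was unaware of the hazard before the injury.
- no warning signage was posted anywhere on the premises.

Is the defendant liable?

Yes — liable.

(1) proximate cause — holds.
(a) entrant a minor — fails.
(i) no assumed risk — met.
(ii) public area — satisfied.
(iii) not (complaint lodged) — met.
(iv) condition ≥14 days old — met.
(v) during posted hours — holds.
(b): T AND T AND T AND T AND T → true.
So (2) is satisfied (F OR T).
Overall = T AND T = true.
Exception (not open/obvious) — not satisfied.
Result: main true OR exception false → true.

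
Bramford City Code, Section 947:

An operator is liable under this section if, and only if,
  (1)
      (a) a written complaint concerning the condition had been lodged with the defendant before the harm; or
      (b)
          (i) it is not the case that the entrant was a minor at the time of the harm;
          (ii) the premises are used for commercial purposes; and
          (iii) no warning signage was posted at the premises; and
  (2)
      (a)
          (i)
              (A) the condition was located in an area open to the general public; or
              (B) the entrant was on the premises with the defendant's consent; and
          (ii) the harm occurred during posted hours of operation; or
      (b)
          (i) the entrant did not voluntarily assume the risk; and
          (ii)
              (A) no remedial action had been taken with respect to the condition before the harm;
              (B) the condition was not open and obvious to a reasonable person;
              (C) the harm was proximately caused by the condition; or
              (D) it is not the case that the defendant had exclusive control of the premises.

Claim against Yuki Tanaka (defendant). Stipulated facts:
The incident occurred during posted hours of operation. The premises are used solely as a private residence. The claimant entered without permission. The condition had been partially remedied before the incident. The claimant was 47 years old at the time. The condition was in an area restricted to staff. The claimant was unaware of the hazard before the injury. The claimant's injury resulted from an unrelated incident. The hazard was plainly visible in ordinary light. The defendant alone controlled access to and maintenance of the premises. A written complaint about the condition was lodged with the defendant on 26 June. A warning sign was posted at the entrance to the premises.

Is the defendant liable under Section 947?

No — not liable.

(a) complaint lodged — satisfied.
(i) not (entrant a minor) — met.
(ii) commercial use — not satisfied.
(iii) no signage posted — fails.
(b) = T AND F AND F = false.
So (1) is satisfied (T OR F).
(A) public area — not met.
(B) consent to enter — fails.
So (i) is not satisfied (F OR F).
(ii) during posted hours — met.
So (a) is not satisfied (F AND T).
(i) no assumed risk — satisfied.
(A) no remedial action — fails.
(B) not open/obvious — fails.
(C) proximate cause — not met.
(D) not (exclusive control) — not met.
So (ii) is not satisfied (F OR F OR F OR F).
(b) = T AND F = false.
So (2) is not satisfied (F OR F).
Overall: T AND F → false.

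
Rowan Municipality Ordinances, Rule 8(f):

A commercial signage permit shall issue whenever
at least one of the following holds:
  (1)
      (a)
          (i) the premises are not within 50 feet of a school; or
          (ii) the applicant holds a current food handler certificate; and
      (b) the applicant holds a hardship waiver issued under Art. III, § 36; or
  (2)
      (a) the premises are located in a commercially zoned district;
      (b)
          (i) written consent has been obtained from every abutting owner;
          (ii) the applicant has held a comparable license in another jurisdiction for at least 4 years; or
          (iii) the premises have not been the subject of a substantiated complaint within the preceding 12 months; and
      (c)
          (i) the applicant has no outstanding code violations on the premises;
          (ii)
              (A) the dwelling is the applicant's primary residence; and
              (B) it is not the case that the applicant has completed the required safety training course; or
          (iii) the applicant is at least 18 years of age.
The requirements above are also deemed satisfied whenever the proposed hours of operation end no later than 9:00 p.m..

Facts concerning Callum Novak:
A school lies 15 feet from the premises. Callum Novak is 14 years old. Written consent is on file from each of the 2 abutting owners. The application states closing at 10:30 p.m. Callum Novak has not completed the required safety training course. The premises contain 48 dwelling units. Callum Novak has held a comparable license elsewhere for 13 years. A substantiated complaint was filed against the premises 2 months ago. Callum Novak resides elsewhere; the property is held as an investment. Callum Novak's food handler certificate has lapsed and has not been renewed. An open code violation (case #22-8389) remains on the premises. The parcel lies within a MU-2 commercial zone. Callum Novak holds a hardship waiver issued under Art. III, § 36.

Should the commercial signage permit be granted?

(i) ≥50 ft from school — not met.
(ii) food handler cert. — not satisfied.
(a): F OR F → false.
(b) hardship waiver — satisfied.
(1) = F AND T = false.
(a) commercially zoned — met.
(i) all abutters consent — met.
(ii) prior license ≥ 4 yr — holds.
(iii) no complaint in 12 mo. — not satisfied.
(b) = T OR T OR F = true.
(i) no code violations — fails.
(A) primary residence — not satisfied.
(B) not (safety training) — met.
(ii) = F AND T = false.
(iii) age ≥ 18 — fails.
(c): F OR F OR F → false.
(2) = T AND T AND F = false.
So Overall is not satisfied (F OR F).
Exception (closes by 9 p.m.) — not satisfied.
Result: main false OR exception false → false.

No — denied.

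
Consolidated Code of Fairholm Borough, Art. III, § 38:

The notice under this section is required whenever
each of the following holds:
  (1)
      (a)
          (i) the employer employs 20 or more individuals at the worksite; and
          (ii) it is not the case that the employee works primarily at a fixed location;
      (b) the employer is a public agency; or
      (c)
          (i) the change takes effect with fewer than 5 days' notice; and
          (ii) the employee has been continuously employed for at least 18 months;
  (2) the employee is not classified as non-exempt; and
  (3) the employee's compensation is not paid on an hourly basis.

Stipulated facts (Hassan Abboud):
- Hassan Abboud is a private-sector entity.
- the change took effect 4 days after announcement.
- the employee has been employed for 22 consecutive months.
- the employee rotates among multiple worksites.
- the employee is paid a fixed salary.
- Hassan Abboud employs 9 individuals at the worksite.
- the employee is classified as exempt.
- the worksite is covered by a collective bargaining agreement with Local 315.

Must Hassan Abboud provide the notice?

(i) ≥ 20 at site — not met.
(ii) not (fixed location) — holds.
So (a) is not satisfied (F AND T).
(b) public agency — fails.
(i) < 5 days' notice — satisfied.
(ii) tenure ≥ 18 mo. — satisfied.
(c): T AND T → true.
(1): F OR F OR T → true.
(2) not (non-exempt) — met.
(3) not (hourly-paid) — holds.
So Overall is satisfied (T AND T AND T).

Yes — required.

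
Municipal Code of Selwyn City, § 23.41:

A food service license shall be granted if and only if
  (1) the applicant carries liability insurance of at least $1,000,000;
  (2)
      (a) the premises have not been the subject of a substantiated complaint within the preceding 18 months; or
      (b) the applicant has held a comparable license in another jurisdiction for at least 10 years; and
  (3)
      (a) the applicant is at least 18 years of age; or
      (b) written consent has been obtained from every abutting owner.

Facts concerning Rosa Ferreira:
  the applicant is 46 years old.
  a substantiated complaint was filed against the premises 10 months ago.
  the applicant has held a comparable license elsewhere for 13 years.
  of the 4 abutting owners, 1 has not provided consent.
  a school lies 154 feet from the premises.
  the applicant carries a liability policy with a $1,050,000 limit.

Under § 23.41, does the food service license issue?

(1) insurance ≥ $1,000,000 — satisfied.
(a) no complaint in 18 mo. — not met.
(b) prior license ≥ 10 yr — met.
(2): F OR T → true.
(a) age ≥ 18 — holds.
(b) all abutters consent — fails.
So (3) is satisfied (T OR F).
Overall: T AND T AND T → true.

Yes — granted.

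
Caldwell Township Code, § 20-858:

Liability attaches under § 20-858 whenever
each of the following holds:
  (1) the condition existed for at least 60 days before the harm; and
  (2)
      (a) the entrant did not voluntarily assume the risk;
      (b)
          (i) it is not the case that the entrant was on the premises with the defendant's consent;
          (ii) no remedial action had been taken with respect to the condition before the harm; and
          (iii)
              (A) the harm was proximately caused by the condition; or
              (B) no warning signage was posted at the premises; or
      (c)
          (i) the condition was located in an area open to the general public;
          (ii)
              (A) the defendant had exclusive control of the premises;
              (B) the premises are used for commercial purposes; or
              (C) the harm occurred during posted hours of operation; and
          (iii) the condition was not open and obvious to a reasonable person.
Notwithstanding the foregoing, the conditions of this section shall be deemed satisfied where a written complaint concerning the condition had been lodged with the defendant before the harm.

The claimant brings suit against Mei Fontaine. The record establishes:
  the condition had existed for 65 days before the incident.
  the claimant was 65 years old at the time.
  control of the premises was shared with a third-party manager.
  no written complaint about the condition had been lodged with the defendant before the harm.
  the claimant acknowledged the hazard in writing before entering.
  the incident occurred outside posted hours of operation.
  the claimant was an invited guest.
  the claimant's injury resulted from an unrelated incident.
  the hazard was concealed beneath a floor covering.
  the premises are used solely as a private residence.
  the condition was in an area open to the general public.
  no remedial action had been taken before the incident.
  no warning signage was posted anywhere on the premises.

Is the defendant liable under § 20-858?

(1) condition ≥60 days old — satisfied.
(a) no assumed risk — not met.
(i) not (consent to enter) — fails.
(ii) no remedial action — met.
(A) proximate cause — fails.
(B) no signage posted — satisfied.
So (iii) is satisfied (F OR T).
(b): F AND T AND T → false.
(i) public area — satisfied.
(A) exclusive control — not met.
(B) commercial use — not satisfied.
(C) during posted hours — fails.
(ii): F OR F OR F → false.
(iii) not open/obvious — satisfied.
(c) = T AND F AND T = false.
(2): F OR F OR F → false.
So Overall is not satisfied (T AND F).
Exception (complaint lodged) — not satisfied.
Result: main false OR exception false → false.

No — not liable.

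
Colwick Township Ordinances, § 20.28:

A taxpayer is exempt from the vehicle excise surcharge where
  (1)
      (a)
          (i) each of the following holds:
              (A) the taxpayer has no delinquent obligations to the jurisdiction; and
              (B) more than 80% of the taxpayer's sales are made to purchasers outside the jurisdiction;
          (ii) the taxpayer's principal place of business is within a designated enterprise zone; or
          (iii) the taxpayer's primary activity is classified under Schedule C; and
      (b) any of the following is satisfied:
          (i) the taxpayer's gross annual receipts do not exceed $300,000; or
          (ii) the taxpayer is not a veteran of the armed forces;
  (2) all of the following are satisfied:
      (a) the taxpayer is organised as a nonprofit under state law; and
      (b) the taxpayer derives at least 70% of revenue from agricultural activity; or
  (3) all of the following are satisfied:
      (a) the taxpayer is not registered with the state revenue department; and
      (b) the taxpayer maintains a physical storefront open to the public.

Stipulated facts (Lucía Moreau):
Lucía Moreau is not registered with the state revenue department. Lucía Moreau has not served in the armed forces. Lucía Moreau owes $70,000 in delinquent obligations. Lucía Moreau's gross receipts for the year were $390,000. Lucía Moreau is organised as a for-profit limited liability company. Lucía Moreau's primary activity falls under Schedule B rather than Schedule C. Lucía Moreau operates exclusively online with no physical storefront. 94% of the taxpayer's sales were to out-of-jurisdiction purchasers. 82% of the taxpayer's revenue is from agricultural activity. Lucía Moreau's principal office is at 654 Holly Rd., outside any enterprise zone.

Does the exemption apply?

No — not exempt.

(A) no delinquency — not met.
(B) >80% out-of-jur. sales — satisfied.
(i) = F AND T = false.
(ii) in enterprise zone — not met.
(iii) Schedule C activity — fails.
(a): F OR F OR F → false.
(i) receipts ≤ $300,000 — not satisfied.
(ii) not (veteran) — satisfied.
(b): F OR T → true.
(1): F AND T → false.
(a) nonprofit — fails.
(b) ≥70% agricultural — satisfied.
So (2) is not satisfied (F AND T).
(a) not (state-registered) — satisfied.
(b) has storefront — not met.
(3): T AND F → false.
Overall: F OR F OR F → false.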